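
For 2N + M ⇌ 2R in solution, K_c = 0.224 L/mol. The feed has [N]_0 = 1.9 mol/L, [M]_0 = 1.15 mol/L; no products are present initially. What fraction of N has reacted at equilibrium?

Let X = conversion of N; extent ξ = 1.9X/2 mol/L.
Concentrations: [N] = 1.9 − 1.9X; [M] = 1.15 − 0.95X; [R] = 1.9X.
K_c = [R]^2 / ([N]^2 [M]).
Setting equal to 0.224 and solving for X on (0,1) gives X = 0.305.

X = 0.305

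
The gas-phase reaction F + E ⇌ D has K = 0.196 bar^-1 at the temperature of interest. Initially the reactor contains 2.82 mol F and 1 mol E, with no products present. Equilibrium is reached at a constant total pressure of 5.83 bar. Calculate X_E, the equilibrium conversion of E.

Take 1 mol E as basis and let X be its fractional conversion, so ξ = X.
Moles: n_F = 2.82 − X; n_E = 1 − X; n_D = X.
n_T = Σnᵢ = 3.82 − X.
Mole fractions y_i = n_i/n_T; K = p_D / (p_F p_E) with p_i = y_i·P.
This yields a degree-2 equation in X; solving on (0,1), X = 0.446.

X = 0.446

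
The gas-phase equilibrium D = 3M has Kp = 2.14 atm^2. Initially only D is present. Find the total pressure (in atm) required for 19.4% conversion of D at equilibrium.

P = 4.11 atm

Let X = conversion of D (basis 1 mol D); extent of reaction ξ = X.
Mole table: n_D = 1 − X; n_M = 3X.
Summing: n_T = 1 + 2X.
Kp = p_M^3 / (p_D) with p_i = (n_i/n_T)·P.
At X = 0.194: the mole-fraction product g(X) = Π y_i^ν_i = 0.127. Since Kp = g(X)·P^{2}, P = (Kp/g)^(1/2) = (2.14/0.127)^(1/2) = 4.11 atm.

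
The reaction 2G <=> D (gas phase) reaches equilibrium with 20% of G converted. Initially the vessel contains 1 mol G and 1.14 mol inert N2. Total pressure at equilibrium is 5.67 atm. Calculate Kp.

Let X = conversion of G (basis 1 mol G); extent of reaction ξ = 0.5X.
Mole table: n_G = 1 − X; n_D = 0.5X; n_I = 1.14 (inert).
Total moles n_T = 2.14 − 0.5X.
At X = 0.2: n_G = 0.8, n_D = 0.1, n_T = 2.04.
p_i = (n_i/n_T)·P. Kp = p_D / (p_G^2) = 0.0562 atm^-1.

Kp = 0.0562 atm^-1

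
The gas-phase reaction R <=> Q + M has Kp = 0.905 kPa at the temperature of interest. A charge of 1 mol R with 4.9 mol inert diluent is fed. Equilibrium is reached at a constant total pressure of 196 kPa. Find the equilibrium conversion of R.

X = 0.154

Take 1 mol R as basis and let X be its fractional conversion, so ξ = X.
At extent ξ: n_R = 1 − X; n_Q = X; n_M = X; n_I = 4.9 (inert).
Total moles n_T = 5.9 + X.
Mole fractions y_i = n_i/n_T; Kp = p_Q p_M / (p_R) with p_i = y_i·P.
This yields a degree-2 equation in X; solving on (0,1), X = 0.154.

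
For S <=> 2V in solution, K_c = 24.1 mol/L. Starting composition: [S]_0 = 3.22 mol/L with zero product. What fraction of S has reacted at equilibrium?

Let X = conversion of S; extent ξ = 3.22·X mol/L.
Concentrations: [S] = 3.22 − 3.22X; [V] = 6.44X.
K_c = [V]^2 / ([S]).
This equals 24.1 at X = 0.722 (the root in 0 < X < 1).

X = 0.722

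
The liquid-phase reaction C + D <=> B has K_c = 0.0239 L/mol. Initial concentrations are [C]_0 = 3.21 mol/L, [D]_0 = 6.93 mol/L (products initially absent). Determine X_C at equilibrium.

Let X = conversion of C; extent ξ = 3.21·X mol/L.
Concentrations: [C] = 3.21 − 3.21X; [D] = 6.93 − 3.21X; [B] = 3.21X.
K_c = [B] / ([C] [D]).
Setting equal to 0.0239 and solving for X on (0,1) gives X = 0.134.

X = 0.134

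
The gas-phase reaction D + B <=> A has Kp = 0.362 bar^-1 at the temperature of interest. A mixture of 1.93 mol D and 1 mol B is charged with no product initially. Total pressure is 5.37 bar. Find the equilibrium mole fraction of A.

y_A = 0.221

Take 1 mol B as basis and let X be its fractional conversion, so ξ = X.
At extent ξ: n_D = 1.93 − X; n_B = 1 − X; n_A = X.
Summing: n_T = 2.93 − X.
With p_i = (n_i/n_T)P, Kp = p_A / (p_D p_B).
This yields a degree-2 equation in X; solving on (0,1), X = 0.531.
Then n_A = 0.531, n_T = 2.4, so y_A = 0.221.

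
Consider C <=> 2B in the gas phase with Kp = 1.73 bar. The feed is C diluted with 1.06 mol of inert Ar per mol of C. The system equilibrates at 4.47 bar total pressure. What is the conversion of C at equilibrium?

Take 1 mol C as basis and let X be its fractional conversion, so ξ = X.
Moles: n_C = 1 − X; n_B = 2X; n_I = 1.06 (inert).
Summing: n_T = 2.06 + X.
With p_i = (n_i/n_T)P, Kp = p_B^2 / (p_C).
This yields a degree-2 equation in X; solving on (0,1), X = 0.382.

X = 0.382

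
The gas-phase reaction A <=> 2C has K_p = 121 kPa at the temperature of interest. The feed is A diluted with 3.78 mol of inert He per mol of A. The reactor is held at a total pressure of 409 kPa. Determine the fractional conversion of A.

X = 0.458

Take 1 mol A as basis and let X be its fractional conversion, so ξ = X.
Species balance: n_A = 1 − X; n_C = 2X; n_I = 3.78 (inert).
n_T = Σnᵢ = 4.78 + X.
Mole fractions y_i = n_i/n_T; K_p = p_C^2 / (p_A) with p_i = y_i·P.
Setting this equal to 121 kPa and taking the physical root (0 < X < 1) gives X = 0.458.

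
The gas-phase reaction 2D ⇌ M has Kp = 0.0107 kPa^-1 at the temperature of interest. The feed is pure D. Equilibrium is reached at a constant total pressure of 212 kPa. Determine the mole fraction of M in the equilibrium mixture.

y_M = 0.521

Take 1 mol D as basis and let X be its fractional conversion, so ξ = 0.5X.
Moles: n_D = 1 − X; n_M = 0.5X.
n_T = Σnᵢ = 1 − 0.5X.
y_i = n_i/n_T, p_i = y_i·P. Kp = p_M / (p_D^2).
This yields a degree-2 equation in X; solving on (0,1), X = 0.685.
Then n_M = 0.342, n_T = 0.658, so y_M = 0.521.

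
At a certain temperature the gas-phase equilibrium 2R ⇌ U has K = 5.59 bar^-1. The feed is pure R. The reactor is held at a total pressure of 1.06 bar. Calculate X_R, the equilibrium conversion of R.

X = 0.799

Take 1 mol R as basis and let X be its fractional conversion, so ξ = 0.5X.
Species balance: n_R = 1 − X; n_U = 0.5X.
n_T = Σnᵢ = 1 − 0.5X.
With p_i = (n_i/n_T)P, K = p_U / (p_R^2).
This yields a degree-2 equation in X; solving on (0,1), X = 0.799.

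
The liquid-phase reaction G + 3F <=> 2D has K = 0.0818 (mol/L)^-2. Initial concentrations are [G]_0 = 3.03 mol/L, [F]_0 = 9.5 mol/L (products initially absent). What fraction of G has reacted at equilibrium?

X = 0.543

Let X = conversion of G; extent ξ = 3.03·X mol/L.
Concentrations: [G] = 3.03 − 3.03X; [F] = 9.5 − 9.09X; [D] = 6.06X.
K = [D]^2 / ([G] [F]^3).
Solving K = 0.0818 for X ∈ (0,1): X = 0.543.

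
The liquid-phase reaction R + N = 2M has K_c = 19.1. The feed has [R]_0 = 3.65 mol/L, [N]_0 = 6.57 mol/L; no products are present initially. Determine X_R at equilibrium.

X = 0.844

Let X = conversion of R; extent ξ = 3.65·X mol/L.
Concentrations: [R] = 3.65 − 3.65X; [N] = 6.57 − 3.65X; [M] = 7.3X.
K_c = [M]^2 / ([R] [N]).
This equals 19.1 at X = 0.844 (the root in 0 < X < 1).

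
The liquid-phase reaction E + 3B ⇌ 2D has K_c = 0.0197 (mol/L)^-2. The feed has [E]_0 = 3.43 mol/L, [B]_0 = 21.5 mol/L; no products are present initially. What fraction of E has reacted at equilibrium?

X = 0.805

Let X = conversion of E; extent ξ = 3.43·X mol/L.
Concentrations: [E] = 3.43 − 3.43X; [B] = 21.5 − 10.3X; [D] = 6.86X.
K_c = [D]^2 / ([E] [B]^3).
Solving K_c = 0.0197 for X ∈ (0,1): X = 0.805.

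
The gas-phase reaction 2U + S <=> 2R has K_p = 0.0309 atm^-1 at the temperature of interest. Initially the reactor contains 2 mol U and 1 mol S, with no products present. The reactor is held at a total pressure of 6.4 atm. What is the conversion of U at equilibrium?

X = 0.193

Take 2 mol U as basis and let X be its fractional conversion, so ξ = X.
At extent ξ: n_U = 2 − 2X; n_S = 1 − X; n_R = 2X.
Total moles n_T = 3 − X.
y_i = n_i/n_T, p_i = y_i·P. K_p = p_R^2 / (p_U^2 p_S).
Setting this equal to 0.0309 atm^-1 and taking the physical root (0 < X < 1) gives X = 0.193.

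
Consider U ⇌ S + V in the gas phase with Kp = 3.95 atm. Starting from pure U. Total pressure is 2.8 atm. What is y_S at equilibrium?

y_S = 0.433

Basis: 1 mol U initially; let X = conversion of U. Extent ξ = X.
Moles: n_U = 1 − X; n_S = X; n_V = X.
n_T = Σnᵢ = 1 + X.
With p_i = (n_i/n_T)P, Kp = p_S p_V / (p_U).
Equating to 3.95 atm and solving on 0 < X < 1: X = 0.765.
Then n_S = 0.765, n_T = 1.76, so y_S = 0.433.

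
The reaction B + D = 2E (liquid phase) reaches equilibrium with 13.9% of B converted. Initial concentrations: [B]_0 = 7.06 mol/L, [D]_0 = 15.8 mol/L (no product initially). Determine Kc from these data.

Kc = 0.0428

Let X = conversion of B.
Concentrations: [B] = 7.06 − 7.06X; [D] = 15.8 − 7.06X; [E] = 14.1X.
At X = 0.139: [B] = 6.08, [D] = 14.8, [E] = 1.96.
Kc = [E]^2 / ([B] [D]) = 0.0428.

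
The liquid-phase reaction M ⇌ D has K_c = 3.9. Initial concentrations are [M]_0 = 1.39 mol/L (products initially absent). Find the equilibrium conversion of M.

Let X = conversion of M; extent ξ = 1.39·X mol/L.
Concentrations: [M] = 1.39 − 1.39X; [D] = 1.39X.
K_c = [D] / ([M]).
Setting equal to 3.9 and solving for X on (0,1) gives X = 0.796.

X = 0.796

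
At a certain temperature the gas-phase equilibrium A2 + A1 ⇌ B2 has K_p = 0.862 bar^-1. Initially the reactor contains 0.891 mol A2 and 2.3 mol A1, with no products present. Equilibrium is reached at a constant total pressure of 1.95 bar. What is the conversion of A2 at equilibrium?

Take 0.891 mol A2 as basis and let X be its fractional conversion, so ξ = 0.891X.
At extent ξ: n_A2 = 0.891 − 0.891X; n_A1 = 2.3 − 0.891X; n_B2 = 0.891X.
Summing: n_T = 3.19 − 0.891X.
Mole fractions y_i = n_i/n_T; K_p = p_B2 / (p_A2 p_A1) with p_i = y_i·P.
This yields a degree-2 equation in X; solving on (0,1), X = 0.531.

X = 0.531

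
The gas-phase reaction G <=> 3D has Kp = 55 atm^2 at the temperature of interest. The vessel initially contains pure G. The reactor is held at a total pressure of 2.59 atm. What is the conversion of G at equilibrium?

X = 0.768

Take 1 mol G as basis and let X be its fractional conversion, so ξ = X.
Species balance: n_G = 1 − X; n_D = 3X.
n_T = Σnᵢ = 1 + 2X.
Mole fractions y_i = n_i/n_T; Kp = p_D^3 / (p_G) with p_i = y_i·P.
Substituting and setting equal to 55 atm^2 gives a polynomial in X; the root in (0,1) is X = 0.768.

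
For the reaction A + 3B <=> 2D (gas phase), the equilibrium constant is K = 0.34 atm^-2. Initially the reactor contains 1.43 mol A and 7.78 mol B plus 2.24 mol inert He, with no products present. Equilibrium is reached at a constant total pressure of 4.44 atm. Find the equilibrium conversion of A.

Take 1.43 mol A as basis and let X be its fractional conversion, so ξ = 1.43X.
Species balance: n_A = 1.43 − 1.43X; n_B = 7.78 − 4.29X; n_D = 2.86X; n_I = 2.24 (inert).
Total moles n_T = 11.5 − 2.86X.
With p_i = (n_i/n_T)P, K = p_D^2 / (p_A p_B^3).
Setting this equal to 0.34 atm^-2 and taking the physical root (0 < X < 1) gives X = 0.684.

X = 0.684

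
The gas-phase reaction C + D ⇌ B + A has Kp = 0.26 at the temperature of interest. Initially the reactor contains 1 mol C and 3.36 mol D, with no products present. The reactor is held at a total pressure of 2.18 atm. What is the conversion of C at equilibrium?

Basis: 1 mol C initially; let X = conversion of C. Extent ξ = X.
Species balance: n_C = 1 − X; n_D = 3.36 − X; n_B = X; n_A = X.
Since Δν = 0, n_T = 4.36 throughout.
y_i = n_i/n_T, p_i = y_i·P. Kp = p_B p_A / (p_C p_D).
Substituting and setting equal to 0.26 gives a polynomial in X; the root in (0,1) is X = 0.563.

X = 0.563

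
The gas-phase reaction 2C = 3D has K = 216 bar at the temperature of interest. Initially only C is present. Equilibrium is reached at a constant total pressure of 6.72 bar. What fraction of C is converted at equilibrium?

X = 0.803

Basis: 1 mol C initially; let X = conversion of C. Extent ξ = 0.5X.
Species balance: n_C = 1 − X; n_D = 1.5X.
Summing: n_T = 1 + 0.5X.
Mole fractions y_i = n_i/n_T; K = p_D^3 / (p_C^2) with p_i = y_i·P.
This yields a degree-3 equation in X; solving on (0,1), X = 0.803.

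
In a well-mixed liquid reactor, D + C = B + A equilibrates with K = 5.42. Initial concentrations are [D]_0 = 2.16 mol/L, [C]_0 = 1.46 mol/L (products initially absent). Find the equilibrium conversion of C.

X = 0.815

Let X = conversion of C; extent ξ = 1.46·X mol/L.
Concentrations: [D] = 2.16 − 1.46X; [C] = 1.46 − 1.46X; [B] = 1.46X; [A] = 1.46X.
K = [B] [A] / ([D] [C]).
Solving K = 5.42 for X ∈ (0,1): X = 0.815.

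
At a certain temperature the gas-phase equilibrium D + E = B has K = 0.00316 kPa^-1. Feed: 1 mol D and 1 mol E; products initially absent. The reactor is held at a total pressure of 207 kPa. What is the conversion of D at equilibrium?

Basis: 1 mol D initially; let X = conversion of D. Extent ξ = X.
Species balance: n_D = 1 − X; n_E = 1 − X; n_B = X.
Total moles n_T = 2 − X.
Mole fractions y_i = n_i/n_T; K = p_B / (p_D p_E) with p_i = y_i·P.
Equating to 0.00316 kPa^-1 and solving on 0 < X < 1: X = 0.222.

X = 0.222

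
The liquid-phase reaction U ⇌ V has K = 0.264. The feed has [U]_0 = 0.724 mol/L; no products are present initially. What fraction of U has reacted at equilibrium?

X = 0.209

Let X = conversion of U; extent ξ = 0.724·X mol/L.
Concentrations: [U] = 0.724 − 0.724X; [V] = 0.724X.
K = [V] / ([U]).
Setting equal to 0.264 and solving for X on (0,1) gives X = 0.209.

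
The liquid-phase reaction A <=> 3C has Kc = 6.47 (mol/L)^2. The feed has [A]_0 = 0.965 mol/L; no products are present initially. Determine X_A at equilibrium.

X = 0.504

Let X = conversion of A; extent ξ = 0.965·X mol/L.
Concentrations: [A] = 0.965 − 0.965X; [C] = 2.9X.
Kc = [C]^3 / ([A]).
Setting equal to 6.47 and solving for X on (0,1) gives X = 0.504.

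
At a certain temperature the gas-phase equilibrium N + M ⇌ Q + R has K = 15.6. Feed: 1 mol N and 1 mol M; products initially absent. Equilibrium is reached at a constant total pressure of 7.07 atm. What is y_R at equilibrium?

y_R = 0.399

Basis: 1 mol N initially; let X = conversion of N. Extent ξ = X.
Mole table: n_N = 1 − X; n_M = 1 − X; n_Q = X; n_R = X.
n_T stays at 2 (no change in mole number).
y_i = n_i/n_T, p_i = y_i·P. K = p_Q p_R / (p_N p_M).
Setting this equal to 15.6 and taking the physical root (0 < X < 1) gives X = 0.798.
Then n_R = 0.798, n_T = 2, so y_R = 0.399.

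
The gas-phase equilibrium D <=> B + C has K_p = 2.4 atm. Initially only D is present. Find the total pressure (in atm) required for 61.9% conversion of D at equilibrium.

P = 3.86 atm

Let X = conversion of D (basis 1 mol D); extent of reaction ξ = X.
At extent ξ: n_D = 1 − X; n_B = X; n_C = X.
Summing: n_T = 1 + X.
K_p = p_B p_C / (p_D) with p_i = (n_i/n_T)·P.
At X = 0.619: the mole-fraction product g(X) = Π y_i^ν_i = 0.6212. Since K_p = g(X)·P^{1}, P = (K_p/g)^(1/1) = (2.4/0.6212)^(1/1) = 3.86 atm.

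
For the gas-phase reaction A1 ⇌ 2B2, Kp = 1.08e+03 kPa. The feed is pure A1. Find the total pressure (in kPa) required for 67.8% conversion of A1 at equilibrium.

P = 317 kPa

Take 1 mol A1 as basis and let X be its fractional conversion, so ξ = X.
Species balance: n_A1 = 1 − X; n_B2 = 2X.
Total moles n_T = 1 + X.
Kp = p_B2^2 / (p_A1) with p_i = (n_i/n_T)·P.
At X = 0.678: the mole-fraction product g(X) = Π y_i^ν_i = 3.403. Since Kp = g(X)·P^{1}, P = (Kp/g)^(1/1) = (1.08e+03/3.403)^(1/1) = 317 kPa.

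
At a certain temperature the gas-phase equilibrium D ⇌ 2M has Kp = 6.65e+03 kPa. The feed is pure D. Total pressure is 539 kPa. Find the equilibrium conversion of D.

X = 0.869

Let X = conversion of D (basis 1 mol D); extent of reaction ξ = X.
Mole table: n_D = 1 − X; n_M = 2X.
n_T = Σnᵢ = 1 + X.
Mole fractions y_i = n_i/n_T; Kp = p_M^2 / (p_D) with p_i = y_i·P.
Setting this equal to 6.65e+03 kPa and taking the physical root (0 < X < 1) gives X = 0.869.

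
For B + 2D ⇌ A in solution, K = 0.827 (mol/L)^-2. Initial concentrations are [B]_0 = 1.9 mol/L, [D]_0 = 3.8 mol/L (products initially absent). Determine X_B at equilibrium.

X = 0.626

Let X = conversion of B; extent ξ = 1.9·X mol/L.
Concentrations: [B] = 1.9 − 1.9X; [D] = 3.8 − 3.8X; [A] = 1.9X.
K = [A] / ([B] [D]^2).
This equals 0.827 at X = 0.626 (the root in 0 < X < 1).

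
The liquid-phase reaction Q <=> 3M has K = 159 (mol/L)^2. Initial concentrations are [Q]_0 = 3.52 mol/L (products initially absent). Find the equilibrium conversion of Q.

Let X = conversion of Q; extent ξ = 3.52·X mol/L.
Concentrations: [Q] = 3.52 − 3.52X; [M] = 10.6X.
K = [M]^3 / ([Q]).
Solving K = 159 for X ∈ (0,1): X = 0.583.

X = 0.583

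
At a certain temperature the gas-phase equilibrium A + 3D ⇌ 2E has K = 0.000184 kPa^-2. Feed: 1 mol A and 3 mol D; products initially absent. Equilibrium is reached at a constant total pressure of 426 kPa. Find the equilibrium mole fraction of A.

Basis: 1 mol A initially; let X = conversion of A. Extent ξ = X.
At extent ξ: n_A = 1 − X; n_D = 3 − 3X; n_E = 2X.
Summing: n_T = 4 − 2X.
With p_i = (n_i/n_T)P, K = p_E^2 / (p_A p_D^3).
Setting this equal to 0.000184 kPa^-2 and taking the physical root (0 < X < 1) gives X = 0.657.
Then n_A = 0.343, n_T = 2.69, so y_A = 0.128.

y_A = 0.128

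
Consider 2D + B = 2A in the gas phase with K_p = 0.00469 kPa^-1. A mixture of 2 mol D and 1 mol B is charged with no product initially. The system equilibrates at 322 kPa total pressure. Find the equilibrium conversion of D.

Let X = conversion of D (basis 2 mol D); extent of reaction ξ = X.
Species balance: n_D = 2 − 2X; n_B = 1 − X; n_A = 2X.
Summing: n_T = 3 − X.
y_i = n_i/n_T, p_i = y_i·P. K_p = p_A^2 / (p_D^2 p_B).
Equating to 0.00469 kPa^-1 and solving on 0 < X < 1: X = 0.375.

X = 0.375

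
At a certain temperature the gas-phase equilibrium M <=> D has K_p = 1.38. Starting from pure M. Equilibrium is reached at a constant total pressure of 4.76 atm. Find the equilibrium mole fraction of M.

Basis: 1 mol M initially; let X = conversion of M. Extent ξ = X.
Species balance: n_M = 1 − X; n_D = X.
Since Δν = 0, n_T = 1 throughout.
Mole fractions y_i = n_i/n_T; K_p = p_D / (p_M) with p_i = y_i·P.
This yields a degree-1 equation in X; solving on (0,1), X = 0.580.
Then n_M = 0.42, n_T = 1, so y_M = 0.420.

y_M = 0.420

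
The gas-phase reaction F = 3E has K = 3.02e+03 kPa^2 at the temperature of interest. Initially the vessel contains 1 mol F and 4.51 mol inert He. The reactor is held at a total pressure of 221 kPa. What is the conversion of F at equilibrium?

X = 0.382

Basis: 1 mol F initially; let X = conversion of F. Extent ξ = X.
Species balance: n_F = 1 − X; n_E = 3X; n_I = 4.51 (inert).
Summing: n_T = 5.51 + 2X.
Mole fractions y_i = n_i/n_T; K = p_E^3 / (p_F) with p_i = y_i·P.
Equating to 3.02e+03 kPa^2 and solving on 0 < X < 1: X = 0.382.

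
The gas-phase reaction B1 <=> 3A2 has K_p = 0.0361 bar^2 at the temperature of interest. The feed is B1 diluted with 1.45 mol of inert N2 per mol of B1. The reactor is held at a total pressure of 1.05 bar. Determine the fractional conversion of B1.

X = 0.199

Basis: 1 mol B1 initially; let X = conversion of B1. Extent ξ = X.
Moles: n_B1 = 1 − X; n_A2 = 3X; n_I = 1.45 (inert).
n_T = Σnᵢ = 2.45 + 2X.
With p_i = (n_i/n_T)P, K_p = p_A2^3 / (p_B1).
This yields a degree-3 equation in X; solving on (0,1), X = 0.199.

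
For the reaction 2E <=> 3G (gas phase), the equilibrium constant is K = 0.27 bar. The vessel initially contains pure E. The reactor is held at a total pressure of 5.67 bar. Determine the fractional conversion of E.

Basis: 1 mol E initially; let X = conversion of E. Extent ξ = 0.5X.
Mole table: n_E = 1 − X; n_G = 1.5X.
Total moles n_T = 1 + 0.5X.
y_i = n_i/n_T, p_i = y_i·P. K = p_G^3 / (p_E^2).
This yields a degree-3 equation in X; solving on (0,1), X = 0.213.

X = 0.213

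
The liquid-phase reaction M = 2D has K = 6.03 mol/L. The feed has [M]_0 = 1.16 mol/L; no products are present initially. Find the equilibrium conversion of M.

Let X = conversion of M; extent ξ = 1.16·X mol/L.
Concentrations: [M] = 1.16 − 1.16X; [D] = 2.32X.
K = [D]^2 / ([M]).
Setting equal to 6.03 and solving for X on (0,1) gives X = 0.662.

X = 0.662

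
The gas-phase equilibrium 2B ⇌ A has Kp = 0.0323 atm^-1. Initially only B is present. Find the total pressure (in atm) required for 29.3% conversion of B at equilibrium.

P = 7.74 atm

Basis: 1 mol B initially; let X = conversion of B. Extent ξ = 0.5X.
Mole table: n_B = 1 − X; n_A = 0.5X.
n_T = Σnᵢ = 1 − 0.5X.
Kp = p_A / (p_B^2) with p_i = (n_i/n_T)·P.
At X = 0.293: the mole-fraction product g(X) = Π y_i^ν_i = 0.2502. Since Kp = g(X)·P^{-1}, P = (g/Kp)^(1/1) = (0.2502/0.0323)^(1/1) = 7.74 atm.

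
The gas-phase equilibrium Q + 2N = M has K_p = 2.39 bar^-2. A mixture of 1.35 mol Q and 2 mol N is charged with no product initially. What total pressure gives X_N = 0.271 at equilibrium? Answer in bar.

P = 0.624 bar

Take 2 mol N as basis and let X be its fractional conversion, so ξ = X.
Moles: n_Q = 1.35 − X; n_N = 2 − 2X; n_M = X.
Summing: n_T = 3.35 − 2X.
K_p = p_M / (p_Q p_N^2) with p_i = (n_i/n_T)·P.
At X = 0.271: the mole-fraction product g(X) = Π y_i^ν_i = 0.9316. Since K_p = g(X)·P^{-2}, P = (g/K_p)^(1/2) = (0.9316/2.39)^(1/2) = 0.624 bar.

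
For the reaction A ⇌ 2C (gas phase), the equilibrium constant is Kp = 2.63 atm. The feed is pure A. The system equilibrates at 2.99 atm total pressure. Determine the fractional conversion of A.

Take 1 mol A as basis and let X be its fractional conversion, so ξ = X.
At extent ξ: n_A = 1 − X; n_C = 2X.
Summing: n_T = 1 + X.
Mole fractions y_i = n_i/n_T; Kp = p_C^2 / (p_A) with p_i = y_i·P.
Setting this equal to 2.63 atm and taking the physical root (0 < X < 1) gives X = 0.425.

X = 0.425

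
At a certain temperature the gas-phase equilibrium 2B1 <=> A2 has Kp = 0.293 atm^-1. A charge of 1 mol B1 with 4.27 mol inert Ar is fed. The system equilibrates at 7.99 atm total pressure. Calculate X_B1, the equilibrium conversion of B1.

X = 0.368

Basis: 1 mol B1 initially; let X = conversion of B1. Extent ξ = 0.5X.
Mole table: n_B1 = 1 − X; n_A2 = 0.5X; n_I = 4.27 (inert).
Summing: n_T = 5.27 − 0.5X.
Mole fractions y_i = n_i/n_T; Kp = p_A2 / (p_B1^2) with p_i = y_i·P.
This yields a degree-2 equation in X; solving on (0,1), X = 0.368.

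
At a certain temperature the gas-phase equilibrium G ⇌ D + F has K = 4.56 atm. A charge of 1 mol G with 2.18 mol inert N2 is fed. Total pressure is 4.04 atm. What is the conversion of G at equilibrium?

X = 0.843

Let X = conversion of G (basis 1 mol G); extent of reaction ξ = X.
Species balance: n_G = 1 − X; n_D = X; n_F = X; n_I = 2.18 (inert).
Summing: n_T = 3.18 + X.
With p_i = (n_i/n_T)P, K = p_D p_F / (p_G).
Setting this equal to 4.56 atm and taking the physical root (0 < X < 1) gives X = 0.843.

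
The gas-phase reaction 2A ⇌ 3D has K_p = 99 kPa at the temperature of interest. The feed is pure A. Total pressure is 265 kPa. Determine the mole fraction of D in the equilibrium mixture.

y_D = 0.471

Take 1 mol A as basis and let X be its fractional conversion, so ξ = 0.5X.
Species balance: n_A = 1 − X; n_D = 1.5X.
Total moles n_T = 1 + 0.5X.
With p_i = (n_i/n_T)P, K_p = p_D^3 / (p_A^2).
This yields a degree-3 equation in X; solving on (0,1), X = 0.373.
Then n_D = 0.559, n_T = 1.19, so y_D = 0.471.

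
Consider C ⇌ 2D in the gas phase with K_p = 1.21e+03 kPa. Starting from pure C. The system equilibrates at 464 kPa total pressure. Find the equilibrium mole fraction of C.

y_C = 0.228

Let X = conversion of C (basis 1 mol C); extent of reaction ξ = X.
Moles: n_C = 1 − X; n_D = 2X.
Total moles n_T = 1 + X.
With p_i = (n_i/n_T)P, K_p = p_D^2 / (p_C).
Equating to 1.21e+03 kPa and solving on 0 < X < 1: X = 0.628.
Then n_C = 0.372, n_T = 1.63, so y_C = 0.228.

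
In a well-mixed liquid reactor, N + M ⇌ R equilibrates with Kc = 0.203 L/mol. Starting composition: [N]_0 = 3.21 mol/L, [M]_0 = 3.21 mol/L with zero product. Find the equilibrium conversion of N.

Let X = conversion of N; extent ξ = 3.21·X mol/L.
Concentrations: [N] = 3.21 − 3.21X; [M] = 3.21 − 3.21X; [R] = 3.21X.
Kc = [R] / ([N] [M]).
This equals 0.203 at X = 0.310 (the root in 0 < X < 1).

X = 0.310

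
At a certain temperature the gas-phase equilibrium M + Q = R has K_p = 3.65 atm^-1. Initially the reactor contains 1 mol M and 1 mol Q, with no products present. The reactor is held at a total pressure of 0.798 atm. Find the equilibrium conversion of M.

Basis: 1 mol M initially; let X = conversion of M. Extent ξ = X.
Mole table: n_M = 1 − X; n_Q = 1 − X; n_R = X.
n_T = Σnᵢ = 2 − X.
With p_i = (n_i/n_T)P, K_p = p_R / (p_M p_Q).
Substituting and setting equal to 3.65 atm^-1 gives a polynomial in X; the root in (0,1) is X = 0.494.

X = 0.494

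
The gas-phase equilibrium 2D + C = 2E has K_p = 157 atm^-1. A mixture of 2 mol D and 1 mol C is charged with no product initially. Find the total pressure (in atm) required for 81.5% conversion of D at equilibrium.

Basis: 2 mol D initially; let X = conversion of D. Extent ξ = X.
Mole table: n_D = 2 − 2X; n_C = 1 − X; n_E = 2X.
Total moles n_T = 3 − X.
K_p = p_E^2 / (p_D^2 p_C) with p_i = (n_i/n_T)·P.
At X = 0.815: the mole-fraction product g(X) = Π y_i^ν_i = 229.2. Since K_p = g(X)·P^{-1}, P = (g/K_p)^(1/1) = (229.2/157)^(1/1) = 1.46 atm.

P = 1.46 atm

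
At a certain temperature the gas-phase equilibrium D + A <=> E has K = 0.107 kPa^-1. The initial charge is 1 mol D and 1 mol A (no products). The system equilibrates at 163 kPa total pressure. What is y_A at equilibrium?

y_A = 0.189

Let X = conversion of D (basis 1 mol D); extent of reaction ξ = X.
Mole table: n_D = 1 − X; n_A = 1 − X; n_E = X.
Total moles n_T = 2 − X.
Mole fractions y_i = n_i/n_T; K = p_E / (p_D p_A) with p_i = y_i·P.
Equating to 0.107 kPa^-1 and solving on 0 < X < 1: X = 0.767.
Then n_A = 0.233, n_T = 1.23, so y_A = 0.189.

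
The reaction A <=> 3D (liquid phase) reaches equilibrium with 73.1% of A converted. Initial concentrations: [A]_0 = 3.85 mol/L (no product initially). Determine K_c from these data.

Let X = conversion of A.
Concentrations: [A] = 3.85 − 3.85X; [D] = 11.6X.
At X = 0.731: [A] = 1.04, [D] = 8.44.
K_c = [D]^3 / ([A]) = 581 (mol/L)^2.

K_c = 581 (mol/L)^2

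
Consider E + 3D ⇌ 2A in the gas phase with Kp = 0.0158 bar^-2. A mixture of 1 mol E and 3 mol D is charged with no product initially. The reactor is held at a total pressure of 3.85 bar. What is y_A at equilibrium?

y_A = 0.121

Let X = conversion of E (basis 1 mol E); extent of reaction ξ = X.
Species balance: n_E = 1 − X; n_D = 3 − 3X; n_A = 2X.
n_T = Σnᵢ = 4 − 2X.
With p_i = (n_i/n_T)P, Kp = p_A^2 / (p_E p_D^3).
Equating to 0.0158 bar^-2 and solving on 0 < X < 1: X = 0.216.
Then n_A = 0.433, n_T = 3.57, so y_A = 0.121.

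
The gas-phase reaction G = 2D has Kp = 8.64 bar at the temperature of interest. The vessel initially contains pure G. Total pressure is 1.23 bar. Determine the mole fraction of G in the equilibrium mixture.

Take 1 mol G as basis and let X be its fractional conversion, so ξ = X.
Mole table: n_G = 1 − X; n_D = 2X.
Total moles n_T = 1 + X.
Mole fractions y_i = n_i/n_T; Kp = p_D^2 / (p_G) with p_i = y_i·P.
This yields a degree-2 equation in X; solving on (0,1), X = 0.798.
Then n_G = 0.202, n_T = 1.8, so y_G = 0.112.

y_G = 0.112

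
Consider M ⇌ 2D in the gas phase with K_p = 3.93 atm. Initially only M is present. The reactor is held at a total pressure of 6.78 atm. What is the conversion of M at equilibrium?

Basis: 1 mol M initially; let X = conversion of M. Extent ξ = X.
At extent ξ: n_M = 1 − X; n_D = 2X.
n_T = Σnᵢ = 1 + X.
y_i = n_i/n_T, p_i = y_i·P. K_p = p_D^2 / (p_M).
Equating to 3.93 atm and solving on 0 < X < 1: X = 0.356.

X = 0.356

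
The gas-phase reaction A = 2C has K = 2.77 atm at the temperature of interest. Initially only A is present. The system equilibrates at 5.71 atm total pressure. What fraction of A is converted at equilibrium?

X = 0.329

Take 1 mol A as basis and let X be its fractional conversion, so ξ = X.
Mole table: n_A = 1 − X; n_C = 2X.
Summing: n_T = 1 + X.
With p_i = (n_i/n_T)P, K = p_C^2 / (p_A).
This yields a degree-2 equation in X; solving on (0,1), X = 0.329.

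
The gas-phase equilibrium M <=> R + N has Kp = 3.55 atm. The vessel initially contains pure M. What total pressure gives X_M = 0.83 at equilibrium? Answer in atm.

Let X = conversion of M (basis 1 mol M); extent of reaction ξ = X.
Species balance: n_M = 1 − X; n_R = X; n_N = X.
n_T = Σnᵢ = 1 + X.
Kp = p_R p_N / (p_M) with p_i = (n_i/n_T)·P.
At X = 0.83: the mole-fraction product g(X) = Π y_i^ν_i = 2.214. Since Kp = g(X)·P^{1}, P = (Kp/g)^(1/1) = (3.55/2.214)^(1/1) = 1.6 atm.

P = 1.6 atm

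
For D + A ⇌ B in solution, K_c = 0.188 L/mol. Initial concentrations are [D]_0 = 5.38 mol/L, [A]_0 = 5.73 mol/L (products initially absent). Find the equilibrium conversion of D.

Let X = conversion of D; extent ξ = 5.38·X mol/L.
Concentrations: [D] = 5.38 − 5.38X; [A] = 5.73 − 5.38X; [B] = 5.38X.
K_c = [B] / ([D] [A]).
This equals 0.188 at X = 0.402 (the root in 0 < X < 1).

X = 0.402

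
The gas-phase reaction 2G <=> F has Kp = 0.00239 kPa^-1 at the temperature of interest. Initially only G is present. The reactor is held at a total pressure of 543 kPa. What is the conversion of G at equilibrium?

X = 0.598

Let X = conversion of G (basis 1 mol G); extent of reaction ξ = 0.5X.
Mole table: n_G = 1 − X; n_F = 0.5X.
Total moles n_T = 1 − 0.5X.
y_i = n_i/n_T, p_i = y_i·P. Kp = p_F / (p_G^2).
Equating to 0.00239 kPa^-1 and solving on 0 < X < 1: X = 0.598.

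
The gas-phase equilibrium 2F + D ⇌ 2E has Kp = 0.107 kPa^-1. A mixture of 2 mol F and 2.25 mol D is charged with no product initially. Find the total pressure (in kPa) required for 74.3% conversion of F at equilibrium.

Basis: 2 mol F initially; let X = conversion of F. Extent ξ = X.
At extent ξ: n_F = 2 − 2X; n_D = 2.25 − X; n_E = 2X.
Total moles n_T = 4.25 − X.
Kp = p_E^2 / (p_F^2 p_D) with p_i = (n_i/n_T)·P.
At X = 0.743: the mole-fraction product g(X) = Π y_i^ν_i = 19.45. Since Kp = g(X)·P^{-1}, P = (g/Kp)^(1/1) = (19.45/0.107)^(1/1) = 182 kPa.

P = 182 kPa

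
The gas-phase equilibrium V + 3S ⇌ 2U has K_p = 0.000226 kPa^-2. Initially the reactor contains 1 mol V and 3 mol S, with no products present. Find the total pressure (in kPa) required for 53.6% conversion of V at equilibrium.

P = 187 kPa

Take 1 mol V as basis and let X be its fractional conversion, so ξ = X.
At extent ξ: n_V = 1 − X; n_S = 3 − 3X; n_U = 2X.
n_T = Σnᵢ = 4 − 2X.
K_p = p_U^2 / (p_V p_S^3) with p_i = (n_i/n_T)·P.
At X = 0.536: the mole-fraction product g(X) = Π y_i^ν_i = 7.872. Since K_p = g(X)·P^{-2}, P = (g/K_p)^(1/2) = (7.872/0.000226)^(1/2) = 187 kPa.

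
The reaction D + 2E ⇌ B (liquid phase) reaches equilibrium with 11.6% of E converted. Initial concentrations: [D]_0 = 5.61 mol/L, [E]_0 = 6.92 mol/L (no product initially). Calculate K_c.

Let X = conversion of E.
Concentrations: [D] = 5.61 − 3.46X; [E] = 6.92 − 6.92X; [B] = 3.46X.
At X = 0.116: [D] = 5.21, [E] = 6.12, [B] = 0.401.
K_c = [B] / ([D] [E]^2) = 0.00206 (mol/L)^-2.

K_c = 0.00206 (mol/L)^-2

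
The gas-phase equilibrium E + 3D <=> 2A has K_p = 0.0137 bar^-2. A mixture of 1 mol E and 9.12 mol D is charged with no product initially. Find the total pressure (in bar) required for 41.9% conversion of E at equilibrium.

Take 1 mol E as basis and let X be its fractional conversion, so ξ = X.
Moles: n_E = 1 − X; n_D = 9.12 − 3X; n_A = 2X.
Summing: n_T = 10.1 − 2X.
K_p = p_A^2 / (p_E p_D^3) with p_i = (n_i/n_T)·P.
At X = 0.419: the mole-fraction product g(X) = Π y_i^ν_i = 0.2142. Since K_p = g(X)·P^{-2}, P = (g/K_p)^(1/2) = (0.2142/0.0137)^(1/2) = 3.95 bar.

P = 3.95 bar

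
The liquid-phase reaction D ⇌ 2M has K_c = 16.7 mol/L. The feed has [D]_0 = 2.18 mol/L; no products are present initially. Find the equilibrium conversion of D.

X = 0.725

Let X = conversion of D; extent ξ = 2.18·X mol/L.
Concentrations: [D] = 2.18 − 2.18X; [M] = 4.36X.
K_c = [M]^2 / ([D]).
Setting equal to 16.7 and solving for X on (0,1) gives X = 0.725.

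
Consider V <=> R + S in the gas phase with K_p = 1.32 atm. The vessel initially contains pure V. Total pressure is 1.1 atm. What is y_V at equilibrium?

y_V = 0.150

Basis: 1 mol V initially; let X = conversion of V. Extent ξ = X.
Species balance: n_V = 1 − X; n_R = X; n_S = X.
Summing: n_T = 1 + X.
Mole fractions y_i = n_i/n_T; K_p = p_R p_S / (p_V) with p_i = y_i·P.
This yields a degree-2 equation in X; solving on (0,1), X = 0.739.
Then n_V = 0.261, n_T = 1.74, so y_V = 0.150.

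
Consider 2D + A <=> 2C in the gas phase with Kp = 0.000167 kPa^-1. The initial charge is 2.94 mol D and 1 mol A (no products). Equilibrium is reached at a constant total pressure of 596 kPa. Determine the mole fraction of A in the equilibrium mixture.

y_A = 0.216

Take 1 mol A as basis and let X be its fractional conversion, so ξ = X.
Mole table: n_D = 2.94 − 2X; n_A = 1 − X; n_C = 2X.
n_T = Σnᵢ = 3.94 − X.
y_i = n_i/n_T, p_i = y_i·P. Kp = p_C^2 / (p_D^2 p_A).
Equating to 0.000167 kPa^-1 and solving on 0 < X < 1: X = 0.188.
Then n_A = 0.812, n_T = 3.75, so y_A = 0.216.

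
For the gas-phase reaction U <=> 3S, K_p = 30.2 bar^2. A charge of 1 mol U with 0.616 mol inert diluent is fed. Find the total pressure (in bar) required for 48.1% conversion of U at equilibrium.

P = 5.89 bar

Basis: 1 mol U initially; let X = conversion of U. Extent ξ = X.
Moles: n_U = 1 − X; n_S = 3X; n_I = 0.616 (inert).
n_T = Σnᵢ = 1.62 + 2X.
K_p = p_S^3 / (p_U) with p_i = (n_i/n_T)·P.
At X = 0.481: the mole-fraction product g(X) = Π y_i^ν_i = 0.8711. Since K_p = g(X)·P^{2}, P = (K_p/g)^(1/2) = (30.2/0.8711)^(1/2) = 5.89 bar.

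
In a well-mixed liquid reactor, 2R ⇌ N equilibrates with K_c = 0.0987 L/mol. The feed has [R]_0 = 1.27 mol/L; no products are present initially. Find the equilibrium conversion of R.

X = 0.172

Let X = conversion of R; extent ξ = 1.27X/2 mol/L.
Concentrations: [R] = 1.27 − 1.27X; [N] = 0.635X.
K_c = [N] / ([R]^2).
Solving K_c = 0.0987 for X ∈ (0,1): X = 0.172.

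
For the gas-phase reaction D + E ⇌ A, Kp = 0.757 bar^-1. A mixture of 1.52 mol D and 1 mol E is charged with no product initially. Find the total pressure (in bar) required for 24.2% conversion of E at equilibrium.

Basis: 1 mol E initially; let X = conversion of E. Extent ξ = X.
At extent ξ: n_D = 1.52 − X; n_E = 1 − X; n_A = X.
Summing: n_T = 2.52 − X.
Kp = p_A / (p_D p_E) with p_i = (n_i/n_T)·P.
At X = 0.242: the mole-fraction product g(X) = Π y_i^ν_i = 0.5691. Since Kp = g(X)·P^{-1}, P = (g/Kp)^(1/1) = (0.5691/0.757)^(1/1) = 0.752 bar.

P = 0.752 bar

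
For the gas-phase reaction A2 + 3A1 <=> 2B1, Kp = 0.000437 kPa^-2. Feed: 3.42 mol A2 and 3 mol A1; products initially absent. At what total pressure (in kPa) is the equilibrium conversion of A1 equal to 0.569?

P = 116 kPa

Take 3 mol A1 as basis and let X be its fractional conversion, so ξ = X.
Moles: n_A2 = 3.42 − X; n_A1 = 3 − 3X; n_B1 = 2X.
Total moles n_T = 6.42 − 2X.
Kp = p_B1^2 / (p_A2 p_A1^3) with p_i = (n_i/n_T)·P.
At X = 0.569: the mole-fraction product g(X) = Π y_i^ν_i = 5.863. Since Kp = g(X)·P^{-2}, P = (g/Kp)^(1/2) = (5.863/0.000437)^(1/2) = 116 kPa.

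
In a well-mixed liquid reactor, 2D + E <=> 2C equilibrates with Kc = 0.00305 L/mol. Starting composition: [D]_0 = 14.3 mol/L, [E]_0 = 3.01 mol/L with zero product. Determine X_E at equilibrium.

X = 0.189

Let X = conversion of E; extent ξ = 3.01·X mol/L.
Concentrations: [D] = 14.3 − 6.02X; [E] = 3.01 − 3.01X; [C] = 6.02X.
Kc = [C]^2 / ([D]^2 [E]).
This equals 0.00305 at X = 0.189 (the root in 0 < X < 1).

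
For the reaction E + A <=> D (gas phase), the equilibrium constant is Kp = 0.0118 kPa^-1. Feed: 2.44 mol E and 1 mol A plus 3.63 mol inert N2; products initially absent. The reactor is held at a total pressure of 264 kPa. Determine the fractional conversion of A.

Basis: 1 mol A initially; let X = conversion of A. Extent ξ = X.
At extent ξ: n_E = 2.44 − X; n_A = 1 − X; n_D = X; n_I = 3.63 (inert).
Summing: n_T = 7.07 − X.
y_i = n_i/n_T, p_i = y_i·P. Kp = p_D / (p_E p_A).
Equating to 0.0118 kPa^-1 and solving on 0 < X < 1: X = 0.481.

X = 0.481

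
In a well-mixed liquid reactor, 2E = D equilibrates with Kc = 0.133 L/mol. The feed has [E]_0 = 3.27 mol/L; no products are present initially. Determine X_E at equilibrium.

Let X = conversion of E; extent ξ = 3.27X/2 mol/L.
Concentrations: [E] = 3.27 − 3.27X; [D] = 1.64X.
Kc = [D] / ([E]^2).
Solving Kc = 0.133 for X ∈ (0,1): X = 0.358.

X = 0.358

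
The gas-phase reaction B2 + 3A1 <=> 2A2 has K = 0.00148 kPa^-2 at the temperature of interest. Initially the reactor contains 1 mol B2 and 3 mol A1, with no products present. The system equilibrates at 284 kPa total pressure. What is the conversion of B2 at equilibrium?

X = 0.743

Let X = conversion of B2 (basis 1 mol B2); extent of reaction ξ = X.
Moles: n_B2 = 1 − X; n_A1 = 3 − 3X; n_A2 = 2X.
Summing: n_T = 4 − 2X.
With p_i = (n_i/n_T)P, K = p_A2^2 / (p_B2 p_A1^3).
This yields a degree-4 equation in X; solving on (0,1), X = 0.743.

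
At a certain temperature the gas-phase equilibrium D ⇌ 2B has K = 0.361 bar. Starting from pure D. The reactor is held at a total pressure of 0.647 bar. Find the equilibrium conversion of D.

Basis: 1 mol D initially; let X = conversion of D. Extent ξ = X.
Mole table: n_D = 1 − X; n_B = 2X.
n_T = Σnᵢ = 1 + X.
y_i = n_i/n_T, p_i = y_i·P. K = p_B^2 / (p_D).
Substituting and setting equal to 0.361 bar gives a polynomial in X; the root in (0,1) is X = 0.350.

X = 0.350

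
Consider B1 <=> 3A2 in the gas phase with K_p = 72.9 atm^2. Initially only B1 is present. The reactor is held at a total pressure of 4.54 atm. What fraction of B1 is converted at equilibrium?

X = 0.628

Basis: 1 mol B1 initially; let X = conversion of B1. Extent ξ = X.
At extent ξ: n_B1 = 1 − X; n_A2 = 3X.
n_T = Σnᵢ = 1 + 2X.
Mole fractions y_i = n_i/n_T; K_p = p_A2^3 / (p_B1) with p_i = y_i·P.
This yields a degree-3 equation in X; solving on (0,1), X = 0.628.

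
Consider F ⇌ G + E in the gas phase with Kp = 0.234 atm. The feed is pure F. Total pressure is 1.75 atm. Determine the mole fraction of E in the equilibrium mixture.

Take 1 mol F as basis and let X be its fractional conversion, so ξ = X.
Species balance: n_F = 1 − X; n_G = X; n_E = X.
Total moles n_T = 1 + X.
Mole fractions y_i = n_i/n_T; Kp = p_G p_E / (p_F) with p_i = y_i·P.
Setting this equal to 0.234 atm and taking the physical root (0 < X < 1) gives X = 0.343.
Then n_E = 0.343, n_T = 1.34, so y_E = 0.256.

y_E = 0.256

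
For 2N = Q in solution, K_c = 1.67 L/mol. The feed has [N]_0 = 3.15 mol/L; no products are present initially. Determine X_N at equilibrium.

X = 0.736

Let X = conversion of N; extent ξ = 3.15X/2 mol/L.
Concentrations: [N] = 3.15 − 3.15X; [Q] = 1.57X.
K_c = [Q] / ([N]^2).
This equals 1.67 at X = 0.736 (the root in 0 < X < 1).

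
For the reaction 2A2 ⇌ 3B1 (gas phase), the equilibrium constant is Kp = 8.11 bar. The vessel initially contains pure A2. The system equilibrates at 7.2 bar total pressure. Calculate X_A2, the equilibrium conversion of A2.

Basis: 1 mol A2 initially; let X = conversion of A2. Extent ξ = 0.5X.
At extent ξ: n_A2 = 1 − X; n_B1 = 1.5X.
n_T = Σnᵢ = 1 + 0.5X.
y_i = n_i/n_T, p_i = y_i·P. Kp = p_B1^3 / (p_A2^2).
Equating to 8.11 bar and solving on 0 < X < 1: X = 0.481.

X = 0.481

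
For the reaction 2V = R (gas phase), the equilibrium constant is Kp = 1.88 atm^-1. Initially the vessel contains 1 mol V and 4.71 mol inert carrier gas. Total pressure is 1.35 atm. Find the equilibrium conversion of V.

Let X = conversion of V (basis 1 mol V); extent of reaction ξ = 0.5X.
Species balance: n_V = 1 − X; n_R = 0.5X; n_I = 4.71 (inert).
n_T = Σnᵢ = 5.71 − 0.5X.
With p_i = (n_i/n_T)P, Kp = p_R / (p_V^2).
Setting this equal to 1.88 atm^-1 and taking the physical root (0 < X < 1) gives X = 0.367.

X = 0.367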